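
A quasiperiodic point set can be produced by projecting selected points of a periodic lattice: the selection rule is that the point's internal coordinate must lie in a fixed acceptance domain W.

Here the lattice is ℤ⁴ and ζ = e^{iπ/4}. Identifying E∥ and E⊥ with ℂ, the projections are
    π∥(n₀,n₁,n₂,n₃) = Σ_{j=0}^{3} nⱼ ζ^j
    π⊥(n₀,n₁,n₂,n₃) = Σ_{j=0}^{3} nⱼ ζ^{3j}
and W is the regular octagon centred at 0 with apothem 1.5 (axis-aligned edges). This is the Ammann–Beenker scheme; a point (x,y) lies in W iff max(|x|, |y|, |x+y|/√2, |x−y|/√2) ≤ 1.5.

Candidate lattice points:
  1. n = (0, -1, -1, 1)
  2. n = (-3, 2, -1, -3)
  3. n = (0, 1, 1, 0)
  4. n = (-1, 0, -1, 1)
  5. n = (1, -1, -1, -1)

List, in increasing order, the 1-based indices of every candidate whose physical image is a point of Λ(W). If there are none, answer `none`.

3, 5

Internal map: ζ^{3j} for j=0..3 gives (1,0), (−√2/2,√2/2), (0,−1), (√2/2,√2/2).
candidate 1: n = (0, -1, -1, 1) → π⊥ ≈ (+1.4142, +1.0000); max(|x|,|y|,|x±y|/√2) = 1.7071 > 1.5 ⇒ ∉ W
candidate 2: n = (-3, 2, -1, -3) → π⊥ ≈ (-6.5355, +0.2929); max(|x|,|y|,|x±y|/√2) = 6.5355 > 1.5 ⇒ ∉ W
candidate 3: n = (0, 1, 1, 0) → π⊥ ≈ (-0.7071, -0.2929); max(|x|,|y|,|x±y|/√2) = 0.7071 ≤ 1.5 ⇒ ∈ W
candidate 4: n = (-1, 0, -1, 1) → π⊥ ≈ (-0.2929, +1.7071); max(|x|,|y|,|x±y|/√2) = 1.7071 > 1.5 ⇒ ∉ W
candidate 5: n = (1, -1, -1, -1) → π⊥ ≈ (+1.0000, -0.4142); max(|x|,|y|,|x±y|/√2) = 1.0000 ≤ 1.5 ⇒ ∈ W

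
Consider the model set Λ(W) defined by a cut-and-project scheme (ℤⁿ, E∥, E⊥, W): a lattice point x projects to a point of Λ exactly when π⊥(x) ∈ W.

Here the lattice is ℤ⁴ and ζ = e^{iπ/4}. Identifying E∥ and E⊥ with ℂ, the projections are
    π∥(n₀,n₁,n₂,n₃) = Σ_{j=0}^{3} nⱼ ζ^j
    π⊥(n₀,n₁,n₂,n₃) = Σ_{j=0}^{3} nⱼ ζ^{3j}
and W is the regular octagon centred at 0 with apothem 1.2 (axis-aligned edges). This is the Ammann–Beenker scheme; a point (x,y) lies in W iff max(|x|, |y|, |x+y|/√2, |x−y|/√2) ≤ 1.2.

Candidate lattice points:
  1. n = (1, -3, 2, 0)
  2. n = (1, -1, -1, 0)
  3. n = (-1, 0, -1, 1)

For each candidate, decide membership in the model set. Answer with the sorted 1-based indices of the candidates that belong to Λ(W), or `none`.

none

π⊥(n) = n₀ + n₁ζ³ + n₂ζ⁶ + n₃ζ⁹ where ζ = e^{iπ/4}.
candidate 1: n = (1, -3, 2, 0) → π⊥ ≈ (+3.121320, -4.121320); max(|x|,|y|,|x±y|/√2) = 5.121320 > 1.2 ⇒ ∉ W
candidate 2: n = (1, -1, -1, 0) → π⊥ ≈ (+1.707107, +0.292893); max(|x|,|y|,|x±y|/√2) = 1.707107 > 1.2 ⇒ ∉ W
candidate 3: n = (-1, 0, -1, 1) → π⊥ ≈ (-0.292893, +1.707107); max(|x|,|y|,|x±y|/√2) = 1.707107 > 1.2 ⇒ ∉ W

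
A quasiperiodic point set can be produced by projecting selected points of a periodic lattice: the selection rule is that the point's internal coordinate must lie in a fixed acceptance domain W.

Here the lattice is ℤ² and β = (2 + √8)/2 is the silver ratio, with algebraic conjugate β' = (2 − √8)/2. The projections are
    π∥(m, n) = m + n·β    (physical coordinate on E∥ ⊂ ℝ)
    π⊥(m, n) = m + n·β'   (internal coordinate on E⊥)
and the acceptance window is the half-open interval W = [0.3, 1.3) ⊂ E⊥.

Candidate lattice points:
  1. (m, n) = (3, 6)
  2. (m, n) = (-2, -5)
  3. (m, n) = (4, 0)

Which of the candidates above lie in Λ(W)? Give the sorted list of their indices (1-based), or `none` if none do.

1

β' = (2−√8)/2 ≈ -0.414214.
[1] lift (3,6): star map gives 0.514719; window check 0.3 ≤ 0.514719 < 1.3 is true → IN Λ
[2] lift (-2,-5): star map gives 0.071068; window check 0.3 ≤ 0.071068 < 1.3 is false → out
[3] lift (4,0): star map gives 4.000000; window check 0.3 ≤ 4.000000 < 1.3 is false → out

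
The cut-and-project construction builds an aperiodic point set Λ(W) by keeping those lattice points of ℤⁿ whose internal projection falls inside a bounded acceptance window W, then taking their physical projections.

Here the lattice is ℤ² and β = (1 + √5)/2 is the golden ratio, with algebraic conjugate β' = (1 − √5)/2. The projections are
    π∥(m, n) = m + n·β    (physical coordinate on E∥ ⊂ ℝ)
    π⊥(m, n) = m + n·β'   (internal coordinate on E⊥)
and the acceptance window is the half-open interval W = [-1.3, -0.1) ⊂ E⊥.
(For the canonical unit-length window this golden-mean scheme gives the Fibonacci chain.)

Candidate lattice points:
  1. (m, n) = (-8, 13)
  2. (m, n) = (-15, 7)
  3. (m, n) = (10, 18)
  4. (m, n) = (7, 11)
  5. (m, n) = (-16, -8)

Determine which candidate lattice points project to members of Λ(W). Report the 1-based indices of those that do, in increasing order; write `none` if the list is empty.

3

Compute β' = (1−√5)/2 = -0.61803, so π⊥(m,n) = m -0.61803·n.
candidate 1: (m,n)=(-8,13) → π∥ = -8+13·β ≈ 13.03444, π⊥ = -8+13·β' ≈ -16.03444 ∉ [-1.3, -0.1) ⇒ out
candidate 2: (m,n)=(-15,7) → π∥ = -15+7·β ≈ -3.67376, π⊥ = -15+7·β' ≈ -19.32624 ∉ [-1.3, -0.1) ⇒ out
candidate 3: (m,n)=(10,18) → π∥ = 10+18·β ≈ 39.12461, π⊥ = 10+18·β' ≈ -1.12461 ∈ [-1.3, -0.1) ⇒ IN Λ
candidate 4: (m,n)=(7,11) → π∥ = 7+11·β ≈ 24.79837, π⊥ = 7+11·β' ≈ 0.20163 ∉ [-1.3, -0.1) ⇒ out
candidate 5: (m,n)=(-16,-8) → π∥ = -16-8·β ≈ -28.94427, π⊥ = -16-8·β' ≈ -11.05573 ∉ [-1.3, -0.1) ⇒ out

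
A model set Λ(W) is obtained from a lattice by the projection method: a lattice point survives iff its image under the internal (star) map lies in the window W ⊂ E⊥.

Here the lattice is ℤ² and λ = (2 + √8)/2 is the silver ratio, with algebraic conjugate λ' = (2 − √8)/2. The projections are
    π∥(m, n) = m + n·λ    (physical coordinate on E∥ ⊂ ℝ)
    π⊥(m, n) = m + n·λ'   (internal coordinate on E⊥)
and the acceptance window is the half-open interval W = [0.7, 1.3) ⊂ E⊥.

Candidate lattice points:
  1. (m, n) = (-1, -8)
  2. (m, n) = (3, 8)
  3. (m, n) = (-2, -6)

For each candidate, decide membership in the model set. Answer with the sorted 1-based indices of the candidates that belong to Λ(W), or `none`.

none

Compute λ' = (2−√8)/2 = -0.41421, so π⊥(m,n) = m -0.41421·n.
#1 (-1,-8): internal coord -1 + (-8)·λ' = +2.31371; +2.31371 ∉ [0.7, 1.3) → out
#2 (3,8): internal coord 3 + (8)·λ' = -0.31371; -0.31371 ∉ [0.7, 1.3) → out
#3 (-2,-6): internal coord -2 + (-6)·λ' = +0.48528; +0.48528 ∉ [0.7, 1.3) → out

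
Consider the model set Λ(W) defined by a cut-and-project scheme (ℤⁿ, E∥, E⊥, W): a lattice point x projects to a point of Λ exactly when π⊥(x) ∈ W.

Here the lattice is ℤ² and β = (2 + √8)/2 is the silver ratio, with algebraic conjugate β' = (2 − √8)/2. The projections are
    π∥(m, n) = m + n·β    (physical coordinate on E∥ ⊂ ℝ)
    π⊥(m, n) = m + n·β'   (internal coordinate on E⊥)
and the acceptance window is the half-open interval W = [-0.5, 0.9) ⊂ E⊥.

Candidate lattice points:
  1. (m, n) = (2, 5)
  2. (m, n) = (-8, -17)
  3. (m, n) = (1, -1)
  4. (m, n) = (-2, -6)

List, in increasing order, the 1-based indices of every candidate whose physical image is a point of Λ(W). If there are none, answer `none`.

Compute β' = (2−√8)/2 = -0.41421, so π⊥(m,n) = m -0.41421·n.
candidate 1: (m,n)=(2,5) → π∥ = 2+5·β ≈ 14.07107, π⊥ = 2+5·β' ≈ -0.07107 ∈ [-0.5, 0.9) ⇒ IN Λ
candidate 2: (m,n)=(-8,-17) → π∥ = -8-17·β ≈ -49.04163, π⊥ = -8-17·β' ≈ -0.95837 ∉ [-0.5, 0.9) ⇒ out
candidate 3: (m,n)=(1,-1) → π∥ = 1-1·β ≈ -1.41421, π⊥ = 1-1·β' ≈ 1.41421 ∉ [-0.5, 0.9) ⇒ out
candidate 4: (m,n)=(-2,-6) → π∥ = -2-6·β ≈ -16.48528, π⊥ = -2-6·β' ≈ 0.48528 ∈ [-0.5, 0.9) ⇒ IN Λ

1, 4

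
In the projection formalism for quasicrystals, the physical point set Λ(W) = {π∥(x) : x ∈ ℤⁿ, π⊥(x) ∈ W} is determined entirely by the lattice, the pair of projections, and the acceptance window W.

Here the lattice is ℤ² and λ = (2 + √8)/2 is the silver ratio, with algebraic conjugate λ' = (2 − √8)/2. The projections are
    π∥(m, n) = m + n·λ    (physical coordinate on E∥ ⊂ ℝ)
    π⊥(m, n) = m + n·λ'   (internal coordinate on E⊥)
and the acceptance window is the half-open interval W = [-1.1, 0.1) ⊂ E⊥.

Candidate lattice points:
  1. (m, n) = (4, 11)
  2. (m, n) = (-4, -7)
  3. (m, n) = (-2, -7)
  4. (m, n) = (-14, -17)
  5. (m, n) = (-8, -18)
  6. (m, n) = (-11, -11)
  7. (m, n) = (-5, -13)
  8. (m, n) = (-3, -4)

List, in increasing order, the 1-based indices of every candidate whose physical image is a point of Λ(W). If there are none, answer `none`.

Numerically λ ≈ 2.41421 and λ' = −1/λ ≈ -0.41421.
candidate 1: (m,n)=(4,11) → π∥ = 4+11·λ ≈ 30.55635, π⊥ = 4+11·λ' ≈ -0.55635 ∈ [-1.1, 0.1) ⇒ IN Λ
candidate 2: (m,n)=(-4,-7) → π∥ = -4-7·λ ≈ -20.89949, π⊥ = -4-7·λ' ≈ -1.10051 ∉ [-1.1, 0.1) ⇒ out
candidate 3: (m,n)=(-2,-7) → π∥ = -2-7·λ ≈ -18.89949, π⊥ = -2-7·λ' ≈ 0.89949 ∉ [-1.1, 0.1) ⇒ out
candidate 4: (m,n)=(-14,-17) → π∥ = -14-17·λ ≈ -55.04163, π⊥ = -14-17·λ' ≈ -6.95837 ∉ [-1.1, 0.1) ⇒ out
candidate 5: (m,n)=(-8,-18) → π∥ = -8-18·λ ≈ -51.45584, π⊥ = -8-18·λ' ≈ -0.54416 ∈ [-1.1, 0.1) ⇒ IN Λ
candidate 6: (m,n)=(-11,-11) → π∥ = -11-11·λ ≈ -37.55635, π⊥ = -11-11·λ' ≈ -6.44365 ∉ [-1.1, 0.1) ⇒ out
candidate 7: (m,n)=(-5,-13) → π∥ = -5-13·λ ≈ -36.38478, π⊥ = -5-13·λ' ≈ 0.38478 ∉ [-1.1, 0.1) ⇒ out
candidate 8: (m,n)=(-3,-4) → π∥ = -3-4·λ ≈ -12.65685, π⊥ = -3-4·λ' ≈ -1.34315 ∉ [-1.1, 0.1) ⇒ out

1, 5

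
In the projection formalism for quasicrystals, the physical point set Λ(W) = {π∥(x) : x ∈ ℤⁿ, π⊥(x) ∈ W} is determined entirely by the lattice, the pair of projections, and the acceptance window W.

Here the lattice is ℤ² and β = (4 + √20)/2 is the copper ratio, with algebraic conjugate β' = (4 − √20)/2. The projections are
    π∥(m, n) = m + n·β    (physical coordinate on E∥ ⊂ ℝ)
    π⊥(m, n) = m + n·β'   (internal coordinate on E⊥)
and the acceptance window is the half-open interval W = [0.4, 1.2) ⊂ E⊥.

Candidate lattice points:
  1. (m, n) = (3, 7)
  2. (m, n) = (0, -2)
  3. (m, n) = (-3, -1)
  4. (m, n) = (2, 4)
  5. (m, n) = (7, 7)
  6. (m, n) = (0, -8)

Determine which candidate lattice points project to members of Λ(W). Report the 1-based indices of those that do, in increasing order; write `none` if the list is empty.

Numerically β ≈ 4.2361 and β' = −1/β ≈ -0.2361.
[1] lift (3,7): star map gives 1.3475; window check 0.4 ≤ 1.3475 < 1.2 is false → out
[2] lift (0,-2): star map gives 0.4721; window check 0.4 ≤ 0.4721 < 1.2 is true → IN Λ
[3] lift (-3,-1): star map gives -2.7639; window check 0.4 ≤ -2.7639 < 1.2 is false → out
[4] lift (2,4): star map gives 1.0557; window check 0.4 ≤ 1.0557 < 1.2 is true → IN Λ
[5] lift (7,7): star map gives 5.3475; window check 0.4 ≤ 5.3475 < 1.2 is false → out
[6] lift (0,-8): star map gives 1.8885; window check 0.4 ≤ 1.8885 < 1.2 is false → out

2, 4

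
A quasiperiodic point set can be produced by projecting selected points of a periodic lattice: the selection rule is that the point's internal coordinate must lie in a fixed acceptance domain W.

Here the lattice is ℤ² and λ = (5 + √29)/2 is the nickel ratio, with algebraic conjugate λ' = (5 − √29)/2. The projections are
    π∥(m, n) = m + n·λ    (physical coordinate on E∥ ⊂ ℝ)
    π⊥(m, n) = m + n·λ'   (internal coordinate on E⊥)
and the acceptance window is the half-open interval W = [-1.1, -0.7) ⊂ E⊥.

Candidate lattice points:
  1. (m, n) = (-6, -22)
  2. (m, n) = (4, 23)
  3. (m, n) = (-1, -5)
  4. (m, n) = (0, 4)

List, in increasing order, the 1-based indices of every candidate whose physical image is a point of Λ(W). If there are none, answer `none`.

Compute λ' = (5−√29)/2 = -0.1926, so π⊥(m,n) = m -0.1926·n.
#1 (-6,-22): internal coord -6 + (-22)·λ' = -1.7632; -1.7632 ∉ [-1.1, -0.7) → out
#2 (4,23): internal coord 4 + (23)·λ' = -0.4294; -0.4294 ∉ [-1.1, -0.7) → out
#3 (-1,-5): internal coord -1 + (-5)·λ' = -0.0371; -0.0371 ∉ [-1.1, -0.7) → out
#4 (0,4): internal coord 0 + (4)·λ' = -0.7703; -0.7703 ∈ [-1.1, -0.7) → IN Λ

4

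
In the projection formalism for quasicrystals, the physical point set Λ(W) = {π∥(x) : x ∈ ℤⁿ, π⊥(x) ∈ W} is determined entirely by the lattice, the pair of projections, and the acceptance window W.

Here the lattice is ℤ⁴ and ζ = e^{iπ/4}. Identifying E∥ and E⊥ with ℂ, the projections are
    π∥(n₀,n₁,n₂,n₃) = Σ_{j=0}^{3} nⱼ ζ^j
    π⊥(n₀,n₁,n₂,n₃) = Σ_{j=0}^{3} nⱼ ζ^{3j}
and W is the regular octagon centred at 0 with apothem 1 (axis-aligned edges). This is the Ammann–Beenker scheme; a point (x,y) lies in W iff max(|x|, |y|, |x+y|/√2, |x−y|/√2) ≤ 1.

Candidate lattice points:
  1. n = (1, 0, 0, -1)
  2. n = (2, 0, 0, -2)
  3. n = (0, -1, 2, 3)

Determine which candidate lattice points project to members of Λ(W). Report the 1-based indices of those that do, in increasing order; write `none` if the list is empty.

With ζ = e^{iπ/4} the internal vectors are ζ^0,ζ^3,ζ^6,ζ^9.
#1 (1, 0, 0, -1): internal (0.2929, -0.7071); octagon support 0.7071 vs apothem 1 → ∈ W
#2 (2, 0, 0, -2): internal (0.5858, -1.4142); octagon support 1.4142 vs apothem 1 → ∉ W
#3 (0, -1, 2, 3): internal (2.8284, -0.5858); octagon support 2.8284 vs apothem 1 → ∉ W

1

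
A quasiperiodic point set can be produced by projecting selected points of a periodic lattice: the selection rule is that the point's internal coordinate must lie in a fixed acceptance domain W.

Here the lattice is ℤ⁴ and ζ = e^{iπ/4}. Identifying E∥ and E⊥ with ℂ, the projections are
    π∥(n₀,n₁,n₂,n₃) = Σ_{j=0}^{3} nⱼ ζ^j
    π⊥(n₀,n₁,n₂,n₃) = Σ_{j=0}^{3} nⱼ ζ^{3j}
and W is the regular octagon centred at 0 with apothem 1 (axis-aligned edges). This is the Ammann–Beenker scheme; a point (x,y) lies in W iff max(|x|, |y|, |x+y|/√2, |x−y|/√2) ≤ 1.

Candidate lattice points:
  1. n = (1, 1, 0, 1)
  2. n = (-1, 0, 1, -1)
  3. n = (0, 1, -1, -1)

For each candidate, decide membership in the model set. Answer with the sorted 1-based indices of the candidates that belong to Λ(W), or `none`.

Internal map: ζ^{3j} for j=0..3 gives (1,0), (−√2/2,√2/2), (0,−1), (√2/2,√2/2).
candidate 1: n = (1, 1, 0, 1) → π⊥ ≈ (+1.000000, +1.414214); max(|x|,|y|,|x±y|/√2) = 1.707107 > 1 ⇒ ∉ W
candidate 2: n = (-1, 0, 1, -1) → π⊥ ≈ (-1.707107, -1.707107); max(|x|,|y|,|x±y|/√2) = 2.414214 > 1 ⇒ ∉ W
candidate 3: n = (0, 1, -1, -1) → π⊥ ≈ (-1.414214, +1.000000); max(|x|,|y|,|x±y|/√2) = 1.707107 > 1 ⇒ ∉ W

none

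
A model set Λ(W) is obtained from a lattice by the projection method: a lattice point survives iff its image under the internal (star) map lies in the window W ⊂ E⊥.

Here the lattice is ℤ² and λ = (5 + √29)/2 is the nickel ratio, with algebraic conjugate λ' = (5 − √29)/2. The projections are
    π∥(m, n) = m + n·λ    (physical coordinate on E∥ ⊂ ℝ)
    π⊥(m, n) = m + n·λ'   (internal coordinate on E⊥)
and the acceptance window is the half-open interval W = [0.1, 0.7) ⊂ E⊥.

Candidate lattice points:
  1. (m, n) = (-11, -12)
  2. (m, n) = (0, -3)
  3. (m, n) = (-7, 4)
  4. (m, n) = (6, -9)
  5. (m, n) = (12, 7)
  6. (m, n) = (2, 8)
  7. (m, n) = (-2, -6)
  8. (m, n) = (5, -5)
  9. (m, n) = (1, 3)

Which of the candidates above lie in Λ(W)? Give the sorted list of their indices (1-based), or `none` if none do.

2, 6, 9

Compute λ' = (5−√29)/2 = -0.192582, so π⊥(m,n) = m -0.192582·n.
[1] lift (-11,-12): star map gives -8.689011; window check 0.1 ≤ -8.689011 < 0.7 is false → out
[2] lift (0,-3): star map gives 0.577747; window check 0.1 ≤ 0.577747 < 0.7 is true → IN Λ
[3] lift (-7,4): star map gives -7.770330; window check 0.1 ≤ -7.770330 < 0.7 is false → out
[4] lift (6,-9): star map gives 7.733242; window check 0.1 ≤ 7.733242 < 0.7 is false → out
[5] lift (12,7): star map gives 10.651923; window check 0.1 ≤ 10.651923 < 0.7 is false → out
[6] lift (2,8): star map gives 0.459341; window check 0.1 ≤ 0.459341 < 0.7 is true → IN Λ
[7] lift (-2,-6): star map gives -0.844506; window check 0.1 ≤ -0.844506 < 0.7 is false → out
[8] lift (5,-5): star map gives 5.962912; window check 0.1 ≤ 5.962912 < 0.7 is false → out
[9] lift (1,3): star map gives 0.422253; window check 0.1 ≤ 0.422253 < 0.7 is true → IN Λ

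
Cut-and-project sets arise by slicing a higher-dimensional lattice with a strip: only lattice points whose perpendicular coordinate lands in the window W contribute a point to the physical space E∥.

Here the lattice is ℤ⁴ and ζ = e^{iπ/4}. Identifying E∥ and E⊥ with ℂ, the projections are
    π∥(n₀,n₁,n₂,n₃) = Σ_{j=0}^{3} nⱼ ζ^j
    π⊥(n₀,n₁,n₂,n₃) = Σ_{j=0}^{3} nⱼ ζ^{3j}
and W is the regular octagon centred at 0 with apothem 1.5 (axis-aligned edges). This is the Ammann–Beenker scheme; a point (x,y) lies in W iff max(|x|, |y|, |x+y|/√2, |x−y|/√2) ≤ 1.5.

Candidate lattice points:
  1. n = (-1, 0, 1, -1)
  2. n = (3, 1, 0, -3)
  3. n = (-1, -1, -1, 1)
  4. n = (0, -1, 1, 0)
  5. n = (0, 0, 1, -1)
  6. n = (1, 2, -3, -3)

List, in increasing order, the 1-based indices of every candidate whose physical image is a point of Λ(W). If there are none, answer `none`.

Internal map: ζ^{3j} for j=0..3 gives (1,0), (−√2/2,√2/2), (0,−1), (√2/2,√2/2).
candidate 1: n = (-1, 0, 1, -1) → π⊥ ≈ (-1.7071, -1.7071); max(|x|,|y|,|x±y|/√2) = 2.4142 > 1.5 ⇒ ∉ W
candidate 2: n = (3, 1, 0, -3) → π⊥ ≈ (+0.1716, -1.4142); max(|x|,|y|,|x±y|/√2) = 1.4142 ≤ 1.5 ⇒ ∈ W
candidate 3: n = (-1, -1, -1, 1) → π⊥ ≈ (+0.4142, +1.0000); max(|x|,|y|,|x±y|/√2) = 1.0000 ≤ 1.5 ⇒ ∈ W
candidate 4: n = (0, -1, 1, 0) → π⊥ ≈ (+0.7071, -1.7071); max(|x|,|y|,|x±y|/√2) = 1.7071 > 1.5 ⇒ ∉ W
candidate 5: n = (0, 0, 1, -1) → π⊥ ≈ (-0.7071, -1.7071); max(|x|,|y|,|x±y|/√2) = 1.7071 > 1.5 ⇒ ∉ W
candidate 6: n = (1, 2, -3, -3) → π⊥ ≈ (-2.5355, +2.2929); max(|x|,|y|,|x±y|/√2) = 3.4142 > 1.5 ⇒ ∉ W

2, 3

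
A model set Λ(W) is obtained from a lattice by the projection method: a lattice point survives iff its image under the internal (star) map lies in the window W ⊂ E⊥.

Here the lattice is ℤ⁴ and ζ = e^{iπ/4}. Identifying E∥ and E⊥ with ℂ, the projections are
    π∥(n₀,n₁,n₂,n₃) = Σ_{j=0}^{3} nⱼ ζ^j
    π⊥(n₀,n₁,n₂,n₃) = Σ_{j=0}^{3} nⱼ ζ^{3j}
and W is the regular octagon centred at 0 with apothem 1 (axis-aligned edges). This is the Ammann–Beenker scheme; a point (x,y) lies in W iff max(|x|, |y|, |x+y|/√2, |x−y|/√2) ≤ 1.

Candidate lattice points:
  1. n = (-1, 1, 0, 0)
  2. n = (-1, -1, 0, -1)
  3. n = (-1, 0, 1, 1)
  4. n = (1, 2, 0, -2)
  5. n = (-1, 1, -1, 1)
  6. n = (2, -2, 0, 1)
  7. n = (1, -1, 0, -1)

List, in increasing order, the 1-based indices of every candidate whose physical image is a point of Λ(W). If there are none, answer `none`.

π⊥(n) = n₀ + n₁ζ³ + n₂ζ⁶ + n₃ζ⁹ where ζ = e^{iπ/4}.
#1 (-1, 1, 0, 0): internal (-1.70711, 0.70711); octagon support 1.70711 vs apothem 1 → ∉ W
#2 (-1, -1, 0, -1): internal (-1.00000, -1.41421); octagon support 1.70711 vs apothem 1 → ∉ W
#3 (-1, 0, 1, 1): internal (-0.29289, -0.29289); octagon support 0.41421 vs apothem 1 → ∈ W
#4 (1, 2, 0, -2): internal (-1.82843, 0.00000); octagon support 1.82843 vs apothem 1 → ∉ W
#5 (-1, 1, -1, 1): internal (-1.00000, 2.41421); octagon support 2.41421 vs apothem 1 → ∉ W
#6 (2, -2, 0, 1): internal (4.12132, -0.70711); octagon support 4.12132 vs apothem 1 → ∉ W
#7 (1, -1, 0, -1): internal (1.00000, -1.41421); octagon support 1.70711 vs apothem 1 → ∉ W

3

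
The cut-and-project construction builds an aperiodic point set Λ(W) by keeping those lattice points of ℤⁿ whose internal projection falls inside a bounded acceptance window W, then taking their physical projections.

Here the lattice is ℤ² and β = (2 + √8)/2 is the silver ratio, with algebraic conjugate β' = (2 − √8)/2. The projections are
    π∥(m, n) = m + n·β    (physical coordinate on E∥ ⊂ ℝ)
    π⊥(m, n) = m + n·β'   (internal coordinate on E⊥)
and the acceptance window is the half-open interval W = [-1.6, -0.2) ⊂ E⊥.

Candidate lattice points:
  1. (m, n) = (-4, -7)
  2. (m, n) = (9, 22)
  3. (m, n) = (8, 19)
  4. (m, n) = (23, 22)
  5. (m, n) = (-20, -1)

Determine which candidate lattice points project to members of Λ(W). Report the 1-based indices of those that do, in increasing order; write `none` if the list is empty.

1

β' = (2−√8)/2 ≈ -0.4142.
[1] lift (-4,-7): star map gives -1.1005; window check -1.6 ≤ -1.1005 < -0.2 is true → IN Λ
[2] lift (9,22): star map gives -0.1127; window check -1.6 ≤ -0.1127 < -0.2 is false → out
[3] lift (8,19): star map gives 0.1299; window check -1.6 ≤ 0.1299 < -0.2 is false → out
[4] lift (23,22): star map gives 13.8873; window check -1.6 ≤ 13.8873 < -0.2 is false → out
[5] lift (-20,-1): star map gives -19.5858; window check -1.6 ≤ -19.5858 < -0.2 is false → out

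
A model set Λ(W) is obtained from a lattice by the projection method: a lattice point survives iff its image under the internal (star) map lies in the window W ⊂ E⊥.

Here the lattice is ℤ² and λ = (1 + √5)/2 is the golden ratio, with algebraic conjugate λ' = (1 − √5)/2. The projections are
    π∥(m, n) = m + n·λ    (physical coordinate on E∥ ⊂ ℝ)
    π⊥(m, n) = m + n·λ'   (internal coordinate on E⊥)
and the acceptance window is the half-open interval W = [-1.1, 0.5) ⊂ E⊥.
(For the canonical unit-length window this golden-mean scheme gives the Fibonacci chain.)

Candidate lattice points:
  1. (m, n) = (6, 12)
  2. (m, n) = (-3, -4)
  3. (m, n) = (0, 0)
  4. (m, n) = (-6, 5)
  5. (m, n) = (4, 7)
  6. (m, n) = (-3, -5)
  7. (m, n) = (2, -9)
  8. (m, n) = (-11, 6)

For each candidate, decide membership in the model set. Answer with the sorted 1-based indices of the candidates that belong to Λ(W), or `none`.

Numerically λ ≈ 1.618034 and λ' = −1/λ ≈ -0.618034.
candidate 1: (m,n)=(6,12) → π∥ = 6+12·λ ≈ 25.416408, π⊥ = 6+12·λ' ≈ -1.416408 ∉ [-1.1, 0.5) ⇒ out
candidate 2: (m,n)=(-3,-4) → π∥ = -3-4·λ ≈ -9.472136, π⊥ = -3-4·λ' ≈ -0.527864 ∈ [-1.1, 0.5) ⇒ IN Λ
candidate 3: (m,n)=(0,0) → π∥ = 0+0·λ ≈ 0.000000, π⊥ = 0+0·λ' ≈ 0.000000 ∈ [-1.1, 0.5) ⇒ IN Λ
candidate 4: (m,n)=(-6,5) → π∥ = -6+5·λ ≈ 2.090170, π⊥ = -6+5·λ' ≈ -9.090170 ∉ [-1.1, 0.5) ⇒ out
candidate 5: (m,n)=(4,7) → π∥ = 4+7·λ ≈ 15.326238, π⊥ = 4+7·λ' ≈ -0.326238 ∈ [-1.1, 0.5) ⇒ IN Λ
candidate 6: (m,n)=(-3,-5) → π∥ = -3-5·λ ≈ -11.090170, π⊥ = -3-5·λ' ≈ 0.090170 ∈ [-1.1, 0.5) ⇒ IN Λ
candidate 7: (m,n)=(2,-9) → π∥ = 2-9·λ ≈ -12.562306, π⊥ = 2-9·λ' ≈ 7.562306 ∉ [-1.1, 0.5) ⇒ out
candidate 8: (m,n)=(-11,6) → π∥ = -11+6·λ ≈ -1.291796, π⊥ = -11+6·λ' ≈ -14.708204 ∉ [-1.1, 0.5) ⇒ out

2, 3, 5, 6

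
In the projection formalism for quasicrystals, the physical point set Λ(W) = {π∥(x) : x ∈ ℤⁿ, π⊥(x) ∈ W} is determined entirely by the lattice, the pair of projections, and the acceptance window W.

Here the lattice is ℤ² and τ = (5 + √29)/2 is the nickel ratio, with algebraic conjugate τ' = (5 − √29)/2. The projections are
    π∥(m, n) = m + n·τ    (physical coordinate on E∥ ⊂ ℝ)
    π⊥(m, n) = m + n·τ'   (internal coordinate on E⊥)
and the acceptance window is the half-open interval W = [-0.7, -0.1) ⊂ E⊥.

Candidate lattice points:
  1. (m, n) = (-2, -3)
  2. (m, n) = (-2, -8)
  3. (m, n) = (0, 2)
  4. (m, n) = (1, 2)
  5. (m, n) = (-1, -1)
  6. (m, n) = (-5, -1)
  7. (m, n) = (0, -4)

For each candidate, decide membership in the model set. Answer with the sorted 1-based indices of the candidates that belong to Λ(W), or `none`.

τ' = (5−√29)/2 ≈ -0.192582.
#1 (-2,-3): internal coord -2 + (-3)·τ' = -1.422253; -1.422253 ∉ [-0.7, -0.1) → out
#2 (-2,-8): internal coord -2 + (-8)·τ' = -0.459341; -0.459341 ∈ [-0.7, -0.1) → IN Λ
#3 (0,2): internal coord 0 + (2)·τ' = -0.385165; -0.385165 ∈ [-0.7, -0.1) → IN Λ
#4 (1,2): internal coord 1 + (2)·τ' = +0.614835; +0.614835 ∉ [-0.7, -0.1) → out
#5 (-1,-1): internal coord -1 + (-1)·τ' = -0.807418; -0.807418 ∉ [-0.7, -0.1) → out
#6 (-5,-1): internal coord -5 + (-1)·τ' = -4.807418; -4.807418 ∉ [-0.7, -0.1) → out
#7 (0,-4): internal coord 0 + (-4)·τ' = +0.770330; +0.770330 ∉ [-0.7, -0.1) → out

2, 3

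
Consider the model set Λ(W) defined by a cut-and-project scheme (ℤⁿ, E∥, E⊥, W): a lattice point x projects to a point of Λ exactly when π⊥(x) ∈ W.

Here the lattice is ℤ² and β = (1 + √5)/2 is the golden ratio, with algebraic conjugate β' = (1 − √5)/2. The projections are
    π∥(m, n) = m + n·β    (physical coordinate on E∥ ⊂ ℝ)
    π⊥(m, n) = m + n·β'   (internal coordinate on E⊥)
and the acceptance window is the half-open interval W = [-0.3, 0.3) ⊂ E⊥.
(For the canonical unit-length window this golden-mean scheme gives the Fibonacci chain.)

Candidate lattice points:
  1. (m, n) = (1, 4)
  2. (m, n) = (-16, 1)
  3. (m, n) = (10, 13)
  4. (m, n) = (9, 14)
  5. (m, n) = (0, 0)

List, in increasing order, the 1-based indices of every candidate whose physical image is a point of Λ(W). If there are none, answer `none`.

β' = (1−√5)/2 ≈ -0.6180.
candidate 1: (m,n)=(1,4) → π∥ = 1+4·β ≈ 7.4721, π⊥ = 1+4·β' ≈ -1.4721 ∉ [-0.3, 0.3) ⇒ out
candidate 2: (m,n)=(-16,1) → π∥ = -16+1·β ≈ -14.3820, π⊥ = -16+1·β' ≈ -16.6180 ∉ [-0.3, 0.3) ⇒ out
candidate 3: (m,n)=(10,13) → π∥ = 10+13·β ≈ 31.0344, π⊥ = 10+13·β' ≈ 1.9656 ∉ [-0.3, 0.3) ⇒ out
candidate 4: (m,n)=(9,14) → π∥ = 9+14·β ≈ 31.6525, π⊥ = 9+14·β' ≈ 0.3475 ∉ [-0.3, 0.3) ⇒ out
candidate 5: (m,n)=(0,0) → π∥ = 0+0·β ≈ 0.0000, π⊥ = 0+0·β' ≈ 0.0000 ∈ [-0.3, 0.3) ⇒ IN Λ

5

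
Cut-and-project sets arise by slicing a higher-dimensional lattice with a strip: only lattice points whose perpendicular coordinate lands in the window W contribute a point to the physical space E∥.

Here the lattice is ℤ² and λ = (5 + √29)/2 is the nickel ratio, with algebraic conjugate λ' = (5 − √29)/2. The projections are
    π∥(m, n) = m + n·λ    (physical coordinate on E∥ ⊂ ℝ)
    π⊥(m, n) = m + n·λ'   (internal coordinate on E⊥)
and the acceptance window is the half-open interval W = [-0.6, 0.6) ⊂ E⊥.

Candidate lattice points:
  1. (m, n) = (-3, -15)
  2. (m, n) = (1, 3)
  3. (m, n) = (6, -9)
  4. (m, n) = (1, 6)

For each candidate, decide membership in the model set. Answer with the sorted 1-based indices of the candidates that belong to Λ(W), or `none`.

1, 2, 4

Compute λ' = (5−√29)/2 = -0.19258, so π⊥(m,n) = m -0.19258·n.
#1 (-3,-15): internal coord -3 + (-15)·λ' = -0.11126; -0.11126 ∈ [-0.6, 0.6) → IN Λ
#2 (1,3): internal coord 1 + (3)·λ' = +0.42225; +0.42225 ∈ [-0.6, 0.6) → IN Λ
#3 (6,-9): internal coord 6 + (-9)·λ' = +7.73324; +7.73324 ∉ [-0.6, 0.6) → out
#4 (1,6): internal coord 1 + (6)·λ' = -0.15549; -0.15549 ∈ [-0.6, 0.6) → IN Λ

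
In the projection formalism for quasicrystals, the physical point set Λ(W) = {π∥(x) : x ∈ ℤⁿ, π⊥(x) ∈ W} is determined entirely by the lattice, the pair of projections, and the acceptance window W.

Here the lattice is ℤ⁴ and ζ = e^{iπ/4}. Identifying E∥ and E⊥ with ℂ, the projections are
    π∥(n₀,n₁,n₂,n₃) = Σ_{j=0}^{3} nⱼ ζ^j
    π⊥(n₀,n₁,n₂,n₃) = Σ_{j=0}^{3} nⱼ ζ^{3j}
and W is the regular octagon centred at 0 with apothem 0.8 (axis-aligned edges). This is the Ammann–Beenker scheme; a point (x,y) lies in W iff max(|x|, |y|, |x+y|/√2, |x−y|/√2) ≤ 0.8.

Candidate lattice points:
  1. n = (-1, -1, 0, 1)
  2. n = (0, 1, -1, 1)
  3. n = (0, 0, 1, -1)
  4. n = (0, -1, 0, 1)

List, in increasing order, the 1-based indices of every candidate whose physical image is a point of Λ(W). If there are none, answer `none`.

With ζ = e^{iπ/4} the internal vectors are ζ^0,ζ^3,ζ^6,ζ^9.
candidate 1: n = (-1, -1, 0, 1) → π⊥ ≈ (+0.41421, +0.00000); max(|x|,|y|,|x±y|/√2) = 0.41421 ≤ 0.8 ⇒ ∈ W
candidate 2: n = (0, 1, -1, 1) → π⊥ ≈ (+0.00000, +2.41421); max(|x|,|y|,|x±y|/√2) = 2.41421 > 0.8 ⇒ ∉ W
candidate 3: n = (0, 0, 1, -1) → π⊥ ≈ (-0.70711, -1.70711); max(|x|,|y|,|x±y|/√2) = 1.70711 > 0.8 ⇒ ∉ W
candidate 4: n = (0, -1, 0, 1) → π⊥ ≈ (+1.41421, +0.00000); max(|x|,|y|,|x±y|/√2) = 1.41421 > 0.8 ⇒ ∉ W

1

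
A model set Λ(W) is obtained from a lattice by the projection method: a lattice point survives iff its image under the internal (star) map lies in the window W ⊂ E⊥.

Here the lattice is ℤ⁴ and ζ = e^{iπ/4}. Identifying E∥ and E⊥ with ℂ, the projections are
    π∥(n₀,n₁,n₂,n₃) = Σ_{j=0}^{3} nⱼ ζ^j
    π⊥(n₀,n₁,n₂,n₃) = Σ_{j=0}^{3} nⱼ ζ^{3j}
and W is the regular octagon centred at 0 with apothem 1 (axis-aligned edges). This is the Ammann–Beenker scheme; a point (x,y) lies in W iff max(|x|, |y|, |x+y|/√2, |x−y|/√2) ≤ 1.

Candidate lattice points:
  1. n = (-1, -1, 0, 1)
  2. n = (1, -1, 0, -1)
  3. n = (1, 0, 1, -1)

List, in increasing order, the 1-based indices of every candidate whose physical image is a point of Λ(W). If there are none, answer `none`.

π⊥(n) = n₀ + n₁ζ³ + n₂ζ⁶ + n₃ζ⁹ where ζ = e^{iπ/4}.
candidate 1: n = (-1, -1, 0, 1) → π⊥ ≈ (+0.41421, +0.00000); max(|x|,|y|,|x±y|/√2) = 0.41421 ≤ 1 ⇒ ∈ W
candidate 2: n = (1, -1, 0, -1) → π⊥ ≈ (+1.00000, -1.41421); max(|x|,|y|,|x±y|/√2) = 1.70711 > 1 ⇒ ∉ W
candidate 3: n = (1, 0, 1, -1) → π⊥ ≈ (+0.29289, -1.70711); max(|x|,|y|,|x±y|/√2) = 1.70711 > 1 ⇒ ∉ W

1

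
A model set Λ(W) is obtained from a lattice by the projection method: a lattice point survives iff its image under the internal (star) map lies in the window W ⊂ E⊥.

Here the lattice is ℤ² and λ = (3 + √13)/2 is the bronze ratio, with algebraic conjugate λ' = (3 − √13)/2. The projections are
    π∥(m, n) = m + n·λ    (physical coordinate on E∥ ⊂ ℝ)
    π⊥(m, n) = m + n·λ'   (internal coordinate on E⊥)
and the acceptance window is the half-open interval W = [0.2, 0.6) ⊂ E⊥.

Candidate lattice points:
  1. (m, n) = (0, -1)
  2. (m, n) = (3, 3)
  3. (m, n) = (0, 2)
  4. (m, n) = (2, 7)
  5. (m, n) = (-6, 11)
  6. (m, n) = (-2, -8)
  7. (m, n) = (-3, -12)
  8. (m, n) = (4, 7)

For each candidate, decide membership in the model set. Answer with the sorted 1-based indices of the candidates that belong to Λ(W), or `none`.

1, 6

λ' = (3−√13)/2 ≈ -0.3028.
[1] lift (0,-1): star map gives 0.3028; window check 0.2 ≤ 0.3028 < 0.6 is true → IN Λ
[2] lift (3,3): star map gives 2.0917; window check 0.2 ≤ 2.0917 < 0.6 is false → out
[3] lift (0,2): star map gives -0.6056; window check 0.2 ≤ -0.6056 < 0.6 is false → out
[4] lift (2,7): star map gives -0.1194; window check 0.2 ≤ -0.1194 < 0.6 is false → out
[5] lift (-6,11): star map gives -9.3305; window check 0.2 ≤ -9.3305 < 0.6 is false → out
[6] lift (-2,-8): star map gives 0.4222; window check 0.2 ≤ 0.4222 < 0.6 is true → IN Λ
[7] lift (-3,-12): star map gives 0.6333; window check 0.2 ≤ 0.6333 < 0.6 is false → out
[8] lift (4,7): star map gives 1.8806; window check 0.2 ≤ 1.8806 < 0.6 is false → out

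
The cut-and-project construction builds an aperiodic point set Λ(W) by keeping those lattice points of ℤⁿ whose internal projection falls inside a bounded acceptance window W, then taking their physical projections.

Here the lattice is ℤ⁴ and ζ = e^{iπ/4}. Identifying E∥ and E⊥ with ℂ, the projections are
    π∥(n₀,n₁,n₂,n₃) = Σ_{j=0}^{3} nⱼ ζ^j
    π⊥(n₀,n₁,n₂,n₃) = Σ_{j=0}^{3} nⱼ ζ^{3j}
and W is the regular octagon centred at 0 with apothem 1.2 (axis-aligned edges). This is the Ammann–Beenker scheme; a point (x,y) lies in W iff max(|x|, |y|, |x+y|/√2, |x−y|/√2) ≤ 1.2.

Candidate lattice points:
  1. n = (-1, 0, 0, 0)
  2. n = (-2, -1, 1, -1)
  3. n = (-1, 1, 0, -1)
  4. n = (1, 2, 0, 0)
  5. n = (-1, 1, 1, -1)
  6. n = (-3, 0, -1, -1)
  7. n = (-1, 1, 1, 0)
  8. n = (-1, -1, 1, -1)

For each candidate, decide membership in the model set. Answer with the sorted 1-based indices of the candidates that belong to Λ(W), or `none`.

1

With ζ = e^{iπ/4} the internal vectors are ζ^0,ζ^3,ζ^6,ζ^9.
candidate 1: n = (-1, 0, 0, 0) → π⊥ ≈ (-1.000000, +0.000000); max(|x|,|y|,|x±y|/√2) = 1.000000 ≤ 1.2 ⇒ ∈ W
candidate 2: n = (-2, -1, 1, -1) → π⊥ ≈ (-2.000000, -2.414214); max(|x|,|y|,|x±y|/√2) = 3.121320 > 1.2 ⇒ ∉ W
candidate 3: n = (-1, 1, 0, -1) → π⊥ ≈ (-2.414214, +0.000000); max(|x|,|y|,|x±y|/√2) = 2.414214 > 1.2 ⇒ ∉ W
candidate 4: n = (1, 2, 0, 0) → π⊥ ≈ (-0.414214, +1.414214); max(|x|,|y|,|x±y|/√2) = 1.414214 > 1.2 ⇒ ∉ W
candidate 5: n = (-1, 1, 1, -1) → π⊥ ≈ (-2.414214, -1.000000); max(|x|,|y|,|x±y|/√2) = 2.414214 > 1.2 ⇒ ∉ W
candidate 6: n = (-3, 0, -1, -1) → π⊥ ≈ (-3.707107, +0.292893); max(|x|,|y|,|x±y|/√2) = 3.707107 > 1.2 ⇒ ∉ W
candidate 7: n = (-1, 1, 1, 0) → π⊥ ≈ (-1.707107, -0.292893); max(|x|,|y|,|x±y|/√2) = 1.707107 > 1.2 ⇒ ∉ W
candidate 8: n = (-1, -1, 1, -1) → π⊥ ≈ (-1.000000, -2.414214); max(|x|,|y|,|x±y|/√2) = 2.414214 > 1.2 ⇒ ∉ W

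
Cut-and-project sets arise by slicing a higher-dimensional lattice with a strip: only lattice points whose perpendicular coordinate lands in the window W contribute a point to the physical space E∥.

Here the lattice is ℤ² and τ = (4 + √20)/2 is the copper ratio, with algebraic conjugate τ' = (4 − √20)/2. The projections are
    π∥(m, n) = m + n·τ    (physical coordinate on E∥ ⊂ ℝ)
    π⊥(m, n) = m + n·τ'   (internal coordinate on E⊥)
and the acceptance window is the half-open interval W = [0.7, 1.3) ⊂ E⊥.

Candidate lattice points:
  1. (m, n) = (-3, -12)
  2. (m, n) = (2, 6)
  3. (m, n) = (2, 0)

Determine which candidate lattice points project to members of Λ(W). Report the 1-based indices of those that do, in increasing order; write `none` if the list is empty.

Numerically τ ≈ 4.236068 and τ' = −1/τ ≈ -0.236068.
[1] lift (-3,-12): star map gives -0.167184; window check 0.7 ≤ -0.167184 < 1.3 is false → out
[2] lift (2,6): star map gives 0.583592; window check 0.7 ≤ 0.583592 < 1.3 is false → out
[3] lift (2,0): star map gives 2.000000; window check 0.7 ≤ 2.000000 < 1.3 is false → out

none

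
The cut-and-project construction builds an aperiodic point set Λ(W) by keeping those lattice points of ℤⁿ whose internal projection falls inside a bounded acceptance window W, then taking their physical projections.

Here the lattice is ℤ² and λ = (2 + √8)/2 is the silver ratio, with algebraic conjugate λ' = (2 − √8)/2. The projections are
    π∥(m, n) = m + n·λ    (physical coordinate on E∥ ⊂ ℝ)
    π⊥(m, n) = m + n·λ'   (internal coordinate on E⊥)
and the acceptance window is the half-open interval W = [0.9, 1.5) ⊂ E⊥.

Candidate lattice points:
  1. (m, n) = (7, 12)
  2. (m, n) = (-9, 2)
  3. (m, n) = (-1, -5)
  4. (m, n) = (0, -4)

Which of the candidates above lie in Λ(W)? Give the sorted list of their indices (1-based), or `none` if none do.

λ' = (2−√8)/2 ≈ -0.414214.
candidate 1: (m,n)=(7,12) → π∥ = 7+12·λ ≈ 35.970563, π⊥ = 7+12·λ' ≈ 2.029437 ∉ [0.9, 1.5) ⇒ out
candidate 2: (m,n)=(-9,2) → π∥ = -9+2·λ ≈ -4.171573, π⊥ = -9+2·λ' ≈ -9.828427 ∉ [0.9, 1.5) ⇒ out
candidate 3: (m,n)=(-1,-5) → π∥ = -1-5·λ ≈ -13.071068, π⊥ = -1-5·λ' ≈ 1.071068 ∈ [0.9, 1.5) ⇒ IN Λ
candidate 4: (m,n)=(0,-4) → π∥ = 0-4·λ ≈ -9.656854, π⊥ = 0-4·λ' ≈ 1.656854 ∉ [0.9, 1.5) ⇒ out

3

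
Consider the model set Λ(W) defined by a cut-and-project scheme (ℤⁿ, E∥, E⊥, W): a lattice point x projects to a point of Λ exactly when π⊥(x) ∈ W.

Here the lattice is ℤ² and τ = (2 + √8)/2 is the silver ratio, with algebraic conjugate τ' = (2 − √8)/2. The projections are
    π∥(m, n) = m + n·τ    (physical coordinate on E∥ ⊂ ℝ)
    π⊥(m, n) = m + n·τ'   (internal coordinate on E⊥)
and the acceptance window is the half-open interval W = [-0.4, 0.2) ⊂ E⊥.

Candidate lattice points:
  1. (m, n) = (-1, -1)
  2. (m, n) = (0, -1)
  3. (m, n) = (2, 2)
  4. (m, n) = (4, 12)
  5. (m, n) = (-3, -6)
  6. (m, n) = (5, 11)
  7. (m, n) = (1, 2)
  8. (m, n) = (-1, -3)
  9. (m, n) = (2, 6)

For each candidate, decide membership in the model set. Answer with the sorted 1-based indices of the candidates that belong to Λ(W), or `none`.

τ' = (2−√8)/2 ≈ -0.41421.
#1 (-1,-1): internal coord -1 + (-1)·τ' = -0.58579; -0.58579 ∉ [-0.4, 0.2) → out
#2 (0,-1): internal coord 0 + (-1)·τ' = +0.41421; +0.41421 ∉ [-0.4, 0.2) → out
#3 (2,2): internal coord 2 + (2)·τ' = +1.17157; +1.17157 ∉ [-0.4, 0.2) → out
#4 (4,12): internal coord 4 + (12)·τ' = -0.97056; -0.97056 ∉ [-0.4, 0.2) → out
#5 (-3,-6): internal coord -3 + (-6)·τ' = -0.51472; -0.51472 ∉ [-0.4, 0.2) → out
#6 (5,11): internal coord 5 + (11)·τ' = +0.44365; +0.44365 ∉ [-0.4, 0.2) → out
#7 (1,2): internal coord 1 + (2)·τ' = +0.17157; +0.17157 ∈ [-0.4, 0.2) → IN Λ
#8 (-1,-3): internal coord -1 + (-3)·τ' = +0.24264; +0.24264 ∉ [-0.4, 0.2) → out
#9 (2,6): internal coord 2 + (6)·τ' = -0.48528; -0.48528 ∉ [-0.4, 0.2) → out

7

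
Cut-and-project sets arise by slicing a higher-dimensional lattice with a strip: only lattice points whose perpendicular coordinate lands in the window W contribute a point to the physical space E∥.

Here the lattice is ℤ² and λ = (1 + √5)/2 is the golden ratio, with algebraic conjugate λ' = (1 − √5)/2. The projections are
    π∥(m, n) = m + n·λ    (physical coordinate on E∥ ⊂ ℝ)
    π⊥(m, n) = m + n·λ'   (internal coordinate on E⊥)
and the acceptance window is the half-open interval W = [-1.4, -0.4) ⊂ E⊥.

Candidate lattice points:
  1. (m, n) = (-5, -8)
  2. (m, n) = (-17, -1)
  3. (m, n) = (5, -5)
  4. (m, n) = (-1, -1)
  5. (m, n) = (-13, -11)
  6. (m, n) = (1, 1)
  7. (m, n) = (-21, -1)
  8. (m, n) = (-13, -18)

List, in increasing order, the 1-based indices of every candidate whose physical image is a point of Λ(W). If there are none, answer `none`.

Numerically λ ≈ 1.6180 and λ' = −1/λ ≈ -0.6180.
#1 (-5,-8): internal coord -5 + (-8)·λ' = -0.0557; -0.0557 ∉ [-1.4, -0.4) → out
#2 (-17,-1): internal coord -17 + (-1)·λ' = -16.3820; -16.3820 ∉ [-1.4, -0.4) → out
#3 (5,-5): internal coord 5 + (-5)·λ' = +8.0902; +8.0902 ∉ [-1.4, -0.4) → out
#4 (-1,-1): internal coord -1 + (-1)·λ' = -0.3820; -0.3820 ∉ [-1.4, -0.4) → out
#5 (-13,-11): internal coord -13 + (-11)·λ' = -6.2016; -6.2016 ∉ [-1.4, -0.4) → out
#6 (1,1): internal coord 1 + (1)·λ' = +0.3820; +0.3820 ∉ [-1.4, -0.4) → out
#7 (-21,-1): internal coord -21 + (-1)·λ' = -20.3820; -20.3820 ∉ [-1.4, -0.4) → out
#8 (-13,-18): internal coord -13 + (-18)·λ' = -1.8754; -1.8754 ∉ [-1.4, -0.4) → out

none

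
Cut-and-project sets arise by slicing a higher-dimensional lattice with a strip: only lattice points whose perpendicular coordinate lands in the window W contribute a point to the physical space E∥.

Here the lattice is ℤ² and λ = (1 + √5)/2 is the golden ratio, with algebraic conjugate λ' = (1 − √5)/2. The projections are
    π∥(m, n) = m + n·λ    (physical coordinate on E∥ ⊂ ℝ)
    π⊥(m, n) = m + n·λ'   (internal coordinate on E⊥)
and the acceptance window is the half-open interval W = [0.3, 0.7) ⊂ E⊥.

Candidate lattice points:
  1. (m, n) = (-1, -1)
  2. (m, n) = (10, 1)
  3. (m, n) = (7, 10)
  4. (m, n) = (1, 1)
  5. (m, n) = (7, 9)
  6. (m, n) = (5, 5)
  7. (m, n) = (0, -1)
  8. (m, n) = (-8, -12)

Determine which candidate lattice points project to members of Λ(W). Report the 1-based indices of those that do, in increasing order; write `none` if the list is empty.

Numerically λ ≈ 1.6180 and λ' = −1/λ ≈ -0.6180.
candidate 1: (m,n)=(-1,-1) → π∥ = -1-1·λ ≈ -2.6180, π⊥ = -1-1·λ' ≈ -0.3820 ∉ [0.3, 0.7) ⇒ out
candidate 2: (m,n)=(10,1) → π∥ = 10+1·λ ≈ 11.6180, π⊥ = 10+1·λ' ≈ 9.3820 ∉ [0.3, 0.7) ⇒ out
candidate 3: (m,n)=(7,10) → π∥ = 7+10·λ ≈ 23.1803, π⊥ = 7+10·λ' ≈ 0.8197 ∉ [0.3, 0.7) ⇒ out
candidate 4: (m,n)=(1,1) → π∥ = 1+1·λ ≈ 2.6180, π⊥ = 1+1·λ' ≈ 0.3820 ∈ [0.3, 0.7) ⇒ IN Λ
candidate 5: (m,n)=(7,9) → π∥ = 7+9·λ ≈ 21.5623, π⊥ = 7+9·λ' ≈ 1.4377 ∉ [0.3, 0.7) ⇒ out
candidate 6: (m,n)=(5,5) → π∥ = 5+5·λ ≈ 13.0902, π⊥ = 5+5·λ' ≈ 1.9098 ∉ [0.3, 0.7) ⇒ out
candidate 7: (m,n)=(0,-1) → π∥ = 0-1·λ ≈ -1.6180, π⊥ = 0-1·λ' ≈ 0.6180 ∈ [0.3, 0.7) ⇒ IN Λ
candidate 8: (m,n)=(-8,-12) → π∥ = -8-12·λ ≈ -27.4164, π⊥ = -8-12·λ' ≈ -0.5836 ∉ [0.3, 0.7) ⇒ out

4, 7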